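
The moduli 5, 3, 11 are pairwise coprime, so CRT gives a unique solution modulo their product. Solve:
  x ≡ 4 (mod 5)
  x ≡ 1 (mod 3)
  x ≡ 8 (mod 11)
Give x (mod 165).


Moduli 5, 3, 11 are pairwise coprime; by CRT there is a unique solution modulo M = 5 · 3 · 11 = 165.
Solve pairwise, accumulating the modulus:
  Start with x ≡ 4 (mod 5).
  Combine with x ≡ 1 (mod 3): since gcd(5, 3) = 1, we get a unique residue mod 15.
    Write x = 4 + 5·t and substitute into x ≡ 1 (mod 3): 5·t ≡ 1 − 4 = -3 (mod 3).
    Reduce coefficients mod 3: 2·t ≡ 0 (mod 3).
    The inverse of 2 mod 3 is 2 (since 2·2 = 4 = 1·3 + 1), so t ≡ 2·0 = 0 ≡ 0 (mod 3).
    Then x = 4 + 5·0 = 4, valid modulo lcm(5, 3) = 15: x ≡ 4 (mod 15).
  Combine with x ≡ 8 (mod 11): since gcd(15, 11) = 1, we get a unique residue mod 165.
    Write x = 4 + 15·t and substitute into x ≡ 8 (mod 11): 15·t ≡ 8 − 4 = 4 (mod 11).
    Reduce coefficients mod 11: 4·t ≡ 4 (mod 11).
    The inverse of 4 mod 11 is 3 (since 4·3 = 12 = 1·11 + 1), so t ≡ 3·4 = 12 ≡ 1 (mod 11).
    Then x = 4 + 15·1 = 19, valid modulo lcm(15, 11) = 165: x ≡ 19 (mod 165).
Verify: 19 mod 5 = 4 ✓, 19 mod 3 = 1 ✓, 19 mod 11 = 8 ✓.

x ≡ 19 (mod 165).


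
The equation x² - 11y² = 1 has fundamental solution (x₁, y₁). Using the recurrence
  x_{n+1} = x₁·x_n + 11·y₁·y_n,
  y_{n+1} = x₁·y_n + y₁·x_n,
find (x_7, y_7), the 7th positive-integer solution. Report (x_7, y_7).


Step 1: Find the fundamental solution (x₁, y₁) of x² - 11y² = 1.
  Expand √11 as a continued fraction. a₀ = ⌊√11⌋ = 3; iterate m_{k+1} = d_k·a_k − m_k, d_{k+1} = (11 − m_{k+1}²)/d_k, a_{k+1} = ⌊(a₀ + m_{k+1})/d_{k+1}⌋ (starting m₀ = 0, d₀ = 1), with convergents p_k = a_k·p_{k-1} + p_{k-2}, q_k = a_k·q_{k-1} + q_{k-2} (p₋₁ = 1, q₋₁ = 0):
  k = 0: a₀ = 3; p₀/q₀ = 3/1; p₀² − 11·q₀² = 9 − 11 = -2.
  k = 1: m = 3, d = 2, a = ⌊(3 + 3)/2⌋ = 3; p/q = (3·3 + 1)/(3·1 + 0) = 10/3; p² − 11·q² = 100 − 99 = 1.
  The first convergent with p² − 11·q² = 1 gives the fundamental solution (x₁, y₁) = (10, 3).
Step 2: Apply the recurrence (x_{n+1}, y_{n+1}) = (x₁x_n + 11y₁y_n, x₁y_n + y₁x_n) repeatedly.
  From (x_1, y_1) = (10, 3): x_2 = 10·10 + 11·3·3 = 199; y_2 = 10·3 + 3·10 = 60.
  From (x_2, y_2) = (199, 60): x_3 = 10·199 + 11·3·60 = 3970; y_3 = 10·60 + 3·199 = 1197.
  From (x_3, y_3) = (3970, 1197): x_4 = 10·3970 + 11·3·1197 = 79201; y_4 = 10·1197 + 3·3970 = 23880.
  From (x_4, y_4) = (79201, 23880): x_5 = 10·79201 + 11·3·23880 = 1580050; y_5 = 10·23880 + 3·79201 = 476403.
  From (x_5, y_5) = (1580050, 476403): x_6 = 10·1580050 + 11·3·476403 = 31521799; y_6 = 10·476403 + 3·1580050 = 9504180.
  From (x_6, y_6) = (31521799, 9504180): x_7 = 10·31521799 + 11·3·9504180 = 628855930; y_7 = 10·9504180 + 3·31521799 = 189607197.
Step 3: Verify x_7² - 11·y_7² = 395459780696164900 - 395459780696164899 = 1 (should be 1). ✓

(x_1, y_1) = (10, 3); (x_7, y_7) = (628855930, 189607197).


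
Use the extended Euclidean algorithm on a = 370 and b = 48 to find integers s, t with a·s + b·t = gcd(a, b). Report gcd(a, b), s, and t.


Euclidean algorithm on (370, 48) — divide until remainder is 0:
  370 = 7 · 48 + 34
  48 = 1 · 34 + 14
  34 = 2 · 14 + 6
  14 = 2 · 6 + 2
  6 = 3 · 2 + 0
gcd(370, 48) = 2.
Track Bezout coefficients alongside the remainders: start with r₀ = 370 = a·1 + b·0 (s = 1, t = 0) and r₁ = 48 = a·0 + b·1 (s = 0, t = 1); each new remainder r_{k+1} = r_{k-1} − q_k·r_k inherits s_{k+1} = s_{k-1} − q_k·s_k, t_{k+1} = t_{k-1} − q_k·t_k, so r_k = a·s_k + b·t_k at every step:
  q = 7: r = 34, s = 1 − 7·0 = 1, t = 0 − 7·1 = -7  (check: 370·1 + 48·(-7) = 34)
  q = 1: r = 14, s = 0 − 1·1 = -1, t = 1 − 1·(-7) = 8  (check: 370·(-1) + 48·8 = 14)
  q = 2: r = 6, s = 1 − 2·(-1) = 3, t = -7 − 2·8 = -23  (check: 370·3 + 48·(-23) = 6)
  q = 2: r = 2, s = -1 − 2·3 = -7, t = 8 − 2·(-23) = 54  (check: 370·(-7) + 48·54 = 2)
The row with r = 2 (the gcd) gives the Bezout coefficients s = -7, t = 54.
Result: 370 · (-7) + 48 · (54) = 2.

gcd(370, 48) = 2; s = -7, t = 54 (check: 370·(-7) + 48·54 = 2).


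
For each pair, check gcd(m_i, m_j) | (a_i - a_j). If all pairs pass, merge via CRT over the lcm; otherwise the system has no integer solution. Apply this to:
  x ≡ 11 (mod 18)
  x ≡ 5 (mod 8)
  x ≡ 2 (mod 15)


Moduli 18, 8, 15 are not pairwise coprime, so CRT works modulo lcm(m_i) when all pairwise compatibility conditions hold.
Pairwise compatibility: gcd(m_i, m_j) must divide a_i - a_j for every pair.
Merge one congruence at a time:
  Start: x ≡ 11 (mod 18).
  Combine with x ≡ 5 (mod 8): gcd(18, 8) = 2; 5 - 11 = -6, which IS divisible by 2, so compatible.
    Write x = 11 + 18·t and substitute into x ≡ 5 (mod 8): 18·t ≡ 5 − 11 = -6 (mod 8).
    Divide the congruence (and modulus) by g = 2: 9·t ≡ -3 (mod 4).
    Reduce coefficients mod 4: 1·t ≡ 1 (mod 4).
    So t ≡ 1 (mod 4).
    Then x = 11 + 18·1 = 29, valid modulo lcm(18, 8) = 72: x ≡ 29 (mod 72).
  Combine with x ≡ 2 (mod 15): gcd(72, 15) = 3; 2 - 29 = -27, which IS divisible by 3, so compatible.
    Write x = 29 + 72·t and substitute into x ≡ 2 (mod 15): 72·t ≡ 2 − 29 = -27 (mod 15).
    Divide the congruence (and modulus) by g = 3: 24·t ≡ -9 (mod 5).
    Reduce coefficients mod 5: 4·t ≡ 1 (mod 5).
    The inverse of 4 mod 5 is 4 (since 4·4 = 16 = 3·5 + 1), so t ≡ 4·1 = 4 ≡ 4 (mod 5).
    Then x = 29 + 72·4 = 317, valid modulo lcm(72, 15) = 360: x ≡ 317 (mod 360).
Verify: 317 mod 18 = 11, 317 mod 8 = 5, 317 mod 15 = 2.

x ≡ 317 (mod 360).


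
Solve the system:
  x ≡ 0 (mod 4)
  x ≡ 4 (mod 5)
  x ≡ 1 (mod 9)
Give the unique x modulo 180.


Moduli 4, 5, 9 are pairwise coprime; by CRT there is a unique solution modulo M = 4 · 5 · 9 = 180.
Solve pairwise, accumulating the modulus:
  Start with x ≡ 0 (mod 4).
  Combine with x ≡ 4 (mod 5): since gcd(4, 5) = 1, we get a unique residue mod 20.
    Write x = 0 + 4·t and substitute into x ≡ 4 (mod 5): 4·t ≡ 4 − 0 = 4 (mod 5).
    The inverse of 4 mod 5 is 4 (since 4·4 = 16 = 3·5 + 1), so t ≡ 4·4 = 16 ≡ 1 (mod 5).
    Then x = 0 + 4·1 = 4, valid modulo lcm(4, 5) = 20: x ≡ 4 (mod 20).
  Combine with x ≡ 1 (mod 9): since gcd(20, 9) = 1, we get a unique residue mod 180.
    Write x = 4 + 20·t and substitute into x ≡ 1 (mod 9): 20·t ≡ 1 − 4 = -3 (mod 9).
    Reduce coefficients mod 9: 2·t ≡ 6 (mod 9).
    The inverse of 2 mod 9 is 5 (since 2·5 = 10 = 1·9 + 1), so t ≡ 5·6 = 30 ≡ 3 (mod 9).
    Then x = 4 + 20·3 = 64, valid modulo lcm(20, 9) = 180: x ≡ 64 (mod 180).
Verify: 64 mod 4 = 0 ✓, 64 mod 5 = 4 ✓, 64 mod 9 = 1 ✓.

x ≡ 64 (mod 180).


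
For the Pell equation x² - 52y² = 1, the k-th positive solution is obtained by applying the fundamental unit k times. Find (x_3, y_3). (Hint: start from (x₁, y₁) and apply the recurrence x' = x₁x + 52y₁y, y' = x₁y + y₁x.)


Step 1: Find the fundamental solution (x₁, y₁) of x² - 52y² = 1.
  Expand √52 as a continued fraction. a₀ = ⌊√52⌋ = 7; iterate m_{k+1} = d_k·a_k − m_k, d_{k+1} = (52 − m_{k+1}²)/d_k, a_{k+1} = ⌊(a₀ + m_{k+1})/d_{k+1}⌋ (starting m₀ = 0, d₀ = 1), with convergents p_k = a_k·p_{k-1} + p_{k-2}, q_k = a_k·q_{k-1} + q_{k-2} (p₋₁ = 1, q₋₁ = 0):
  k = 0: a₀ = 7; p₀/q₀ = 7/1; p₀² − 52·q₀² = 49 − 52 = -3.
  k = 1: m = 7, d = 3, a = ⌊(7 + 7)/3⌋ = 4; p/q = (4·7 + 1)/(4·1 + 0) = 29/4; p² − 52·q² = 841 − 832 = 9.
  k = 2: m = 5, d = 9, a = ⌊(7 + 5)/9⌋ = 1; p/q = (1·29 + 7)/(1·4 + 1) = 36/5; p² − 52·q² = 1296 − 1300 = -4.
  k = 3: m = 4, d = 4, a = ⌊(7 + 4)/4⌋ = 2; p/q = (2·36 + 29)/(2·5 + 4) = 101/14; p² − 52·q² = 10201 − 10192 = 9.
  k = 4: m = 4, d = 9, a = ⌊(7 + 4)/9⌋ = 1; p/q = (1·101 + 36)/(1·14 + 5) = 137/19; p² − 52·q² = 18769 − 18772 = -3.
  k = 5: m = 5, d = 3, a = ⌊(7 + 5)/3⌋ = 4; p/q = (4·137 + 101)/(4·19 + 14) = 649/90; p² − 52·q² = 421201 − 421200 = 1.
  The first convergent with p² − 52·q² = 1 gives the fundamental solution (x₁, y₁) = (649, 90).
Step 2: Apply the recurrence (x_{n+1}, y_{n+1}) = (x₁x_n + 52y₁y_n, x₁y_n + y₁x_n) repeatedly.
  From (x_1, y_1) = (649, 90): x_2 = 649·649 + 52·90·90 = 842401; y_2 = 649·90 + 90·649 = 116820.
  From (x_2, y_2) = (842401, 116820): x_3 = 649·842401 + 52·90·116820 = 1093435849; y_3 = 649·116820 + 90·842401 = 151632270.
Step 3: Verify x_3² - 52·y_3² = 1195601955878350801 - 1195601955878350800 = 1 (should be 1). ✓

(x_1, y_1) = (649, 90); (x_3, y_3) = (1093435849, 151632270).


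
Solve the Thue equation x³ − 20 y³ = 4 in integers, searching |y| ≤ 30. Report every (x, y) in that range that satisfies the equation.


The equation is x³ - 20y³ = 4. For fixed y, x³ = 20·y³ + 4, so a solution requires the RHS to be a perfect cube.
Strategy: iterate y from -30 to 30, compute RHS = 20·y³ + 4, and check whether it is a (positive or negative) perfect cube.
Check small values of y:
  y = 0: RHS = 4 is not a perfect cube.
  y = 1: RHS = 24 is not a perfect cube.
  y = -1: RHS = -16 is not a perfect cube.
  y = 2: RHS = 164 is not a perfect cube.
  y = -2: RHS = -156 is not a perfect cube.
  y = 3: RHS = 544 is not a perfect cube.
  y = -3: RHS = -536 is not a perfect cube.
Continuing the search up to |y| = 30 finds no solutions either.
No (x, y) in the scanned range satisfies the equation.

No integer solutions with |y| ≤ 30.


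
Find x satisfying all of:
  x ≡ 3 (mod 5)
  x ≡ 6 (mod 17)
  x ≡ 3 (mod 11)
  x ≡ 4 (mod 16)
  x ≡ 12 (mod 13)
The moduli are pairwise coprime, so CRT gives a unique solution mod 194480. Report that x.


Product of moduli M = 5 · 17 · 11 · 16 · 13 = 194480.
Merge one congruence at a time:
  Start: x ≡ 3 (mod 5).
  Combine with x ≡ 6 (mod 17); new modulus lcm = 85.
    Write x = 3 + 5·t and substitute into x ≡ 6 (mod 17): 5·t ≡ 6 − 3 = 3 (mod 17).
    The inverse of 5 mod 17 is 7 (since 5·7 = 35 = 2·17 + 1), so t ≡ 7·3 = 21 ≡ 4 (mod 17).
    Then x = 3 + 5·4 = 23, valid modulo lcm(5, 17) = 85: x ≡ 23 (mod 85).
  Combine with x ≡ 3 (mod 11); new modulus lcm = 935.
    Write x = 23 + 85·t and substitute into x ≡ 3 (mod 11): 85·t ≡ 3 − 23 = -20 (mod 11).
    Reduce coefficients mod 11: 8·t ≡ 2 (mod 11).
    The inverse of 8 mod 11 is 7 (since 8·7 = 56 = 5·11 + 1), so t ≡ 7·2 = 14 ≡ 3 (mod 11).
    Then x = 23 + 85·3 = 278, valid modulo lcm(85, 11) = 935: x ≡ 278 (mod 935).
  Combine with x ≡ 4 (mod 16); new modulus lcm = 14960.
    Write x = 278 + 935·t and substitute into x ≡ 4 (mod 16): 935·t ≡ 4 − 278 = -274 (mod 16).
    Reduce coefficients mod 16: 7·t ≡ 14 (mod 16).
    The inverse of 7 mod 16 is 7 (since 7·7 = 49 = 3·16 + 1), so t ≡ 7·14 = 98 ≡ 2 (mod 16).
    Then x = 278 + 935·2 = 2148, valid modulo lcm(935, 16) = 14960: x ≡ 2148 (mod 14960).
  Combine with x ≡ 12 (mod 13); new modulus lcm = 194480.
    Write x = 2148 + 14960·t and substitute into x ≡ 12 (mod 13): 14960·t ≡ 12 − 2148 = -2136 (mod 13).
    Reduce coefficients mod 13: 10·t ≡ 9 (mod 13).
    The inverse of 10 mod 13 is 4 (since 10·4 = 40 = 3·13 + 1), so t ≡ 4·9 = 36 ≡ 10 (mod 13).
    Then x = 2148 + 14960·10 = 151748, valid modulo lcm(14960, 13) = 194480: x ≡ 151748 (mod 194480).
Verify against each original: 151748 mod 5 = 3, 151748 mod 17 = 6, 151748 mod 11 = 3, 151748 mod 16 = 4, 151748 mod 13 = 12.

x ≡ 151748 (mod 194480).


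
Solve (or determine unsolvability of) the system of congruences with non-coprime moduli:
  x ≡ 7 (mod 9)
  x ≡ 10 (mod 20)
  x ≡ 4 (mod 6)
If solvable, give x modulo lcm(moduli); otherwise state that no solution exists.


Moduli 9, 20, 6 are not pairwise coprime, so CRT works modulo lcm(m_i) when all pairwise compatibility conditions hold.
Pairwise compatibility: gcd(m_i, m_j) must divide a_i - a_j for every pair.
Merge one congruence at a time:
  Start: x ≡ 7 (mod 9).
  Combine with x ≡ 10 (mod 20): gcd(9, 20) = 1; 10 - 7 = 3, which IS divisible by 1, so compatible.
    Write x = 7 + 9·t and substitute into x ≡ 10 (mod 20): 9·t ≡ 10 − 7 = 3 (mod 20).
    The inverse of 9 mod 20 is 9 (since 9·9 = 81 = 4·20 + 1), so t ≡ 9·3 = 27 ≡ 7 (mod 20).
    Then x = 7 + 9·7 = 70, valid modulo lcm(9, 20) = 180: x ≡ 70 (mod 180).
  Combine with x ≡ 4 (mod 6): gcd(180, 6) = 6; 4 - 70 = -66, which IS divisible by 6, so compatible.
    Write x = 70 + 180·t and substitute into x ≡ 4 (mod 6): 180·t ≡ 4 − 70 = -66 (mod 6).
    Divide the congruence (and modulus) by g = 6: 30·t ≡ -11 (mod 1).
    Modulo 1 every t works; take t = 0.
    Then x = 70 + 180·0 = 70, valid modulo lcm(180, 6) = 180: x ≡ 70 (mod 180).
Verify: 70 mod 9 = 7, 70 mod 20 = 10, 70 mod 6 = 4.

x ≡ 70 (mod 180).


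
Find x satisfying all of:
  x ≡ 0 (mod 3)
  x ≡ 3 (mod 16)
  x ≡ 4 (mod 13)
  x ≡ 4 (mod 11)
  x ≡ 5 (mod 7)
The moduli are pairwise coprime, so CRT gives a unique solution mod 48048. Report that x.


Product of moduli M = 3 · 16 · 13 · 11 · 7 = 48048.
Merge one congruence at a time:
  Start: x ≡ 0 (mod 3).
  Combine with x ≡ 3 (mod 16); new modulus lcm = 48.
    Write x = 0 + 3·t and substitute into x ≡ 3 (mod 16): 3·t ≡ 3 − 0 = 3 (mod 16).
    The inverse of 3 mod 16 is 11 (since 3·11 = 33 = 2·16 + 1), so t ≡ 11·3 = 33 ≡ 1 (mod 16).
    Then x = 0 + 3·1 = 3, valid modulo lcm(3, 16) = 48: x ≡ 3 (mod 48).
  Combine with x ≡ 4 (mod 13); new modulus lcm = 624.
    Write x = 3 + 48·t and substitute into x ≡ 4 (mod 13): 48·t ≡ 4 − 3 = 1 (mod 13).
    Reduce coefficients mod 13: 9·t ≡ 1 (mod 13).
    The inverse of 9 mod 13 is 3 (since 9·3 = 27 = 2·13 + 1), so t ≡ 3·1 = 3 ≡ 3 (mod 13).
    Then x = 3 + 48·3 = 147, valid modulo lcm(48, 13) = 624: x ≡ 147 (mod 624).
  Combine with x ≡ 4 (mod 11); new modulus lcm = 6864.
    Write x = 147 + 624·t and substitute into x ≡ 4 (mod 11): 624·t ≡ 4 − 147 = -143 (mod 11).
    Reduce coefficients mod 11: 8·t ≡ 0 (mod 11).
    The inverse of 8 mod 11 is 7 (since 8·7 = 56 = 5·11 + 1), so t ≡ 7·0 = 0 ≡ 0 (mod 11).
    Then x = 147 + 624·0 = 147, valid modulo lcm(624, 11) = 6864: x ≡ 147 (mod 6864).
  Combine with x ≡ 5 (mod 7); new modulus lcm = 48048.
    Write x = 147 + 6864·t and substitute into x ≡ 5 (mod 7): 6864·t ≡ 5 − 147 = -142 (mod 7).
    Reduce coefficients mod 7: 4·t ≡ 5 (mod 7).
    The inverse of 4 mod 7 is 2 (since 4·2 = 8 = 1·7 + 1), so t ≡ 2·5 = 10 ≡ 3 (mod 7).
    Then x = 147 + 6864·3 = 20739, valid modulo lcm(6864, 7) = 48048: x ≡ 20739 (mod 48048).
Verify against each original: 20739 mod 3 = 0, 20739 mod 16 = 3, 20739 mod 13 = 4, 20739 mod 11 = 4, 20739 mod 7 = 5.

x ≡ 20739 (mod 48048).


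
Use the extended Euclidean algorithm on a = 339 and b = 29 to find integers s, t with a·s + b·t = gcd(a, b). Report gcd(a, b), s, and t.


Euclidean algorithm on (339, 29) — divide until remainder is 0:
  339 = 11 · 29 + 20
  29 = 1 · 20 + 9
  20 = 2 · 9 + 2
  9 = 4 · 2 + 1
  2 = 2 · 1 + 0
gcd(339, 29) = 1.
Track Bezout coefficients alongside the remainders: start with r₀ = 339 = a·1 + b·0 (s = 1, t = 0) and r₁ = 29 = a·0 + b·1 (s = 0, t = 1); each new remainder r_{k+1} = r_{k-1} − q_k·r_k inherits s_{k+1} = s_{k-1} − q_k·s_k, t_{k+1} = t_{k-1} − q_k·t_k, so r_k = a·s_k + b·t_k at every step:
  q = 11: r = 20, s = 1 − 11·0 = 1, t = 0 − 11·1 = -11  (check: 339·1 + 29·(-11) = 20)
  q = 1: r = 9, s = 0 − 1·1 = -1, t = 1 − 1·(-11) = 12  (check: 339·(-1) + 29·12 = 9)
  q = 2: r = 2, s = 1 − 2·(-1) = 3, t = -11 − 2·12 = -35  (check: 339·3 + 29·(-35) = 2)
  q = 4: r = 1, s = -1 − 4·3 = -13, t = 12 − 4·(-35) = 152  (check: 339·(-13) + 29·152 = 1)
The row with r = 1 (the gcd) gives the Bezout coefficients s = -13, t = 152.
Result: 339 · (-13) + 29 · (152) = 1.

gcd(339, 29) = 1; s = -13, t = 152 (check: 339·(-13) + 29·152 = 1).


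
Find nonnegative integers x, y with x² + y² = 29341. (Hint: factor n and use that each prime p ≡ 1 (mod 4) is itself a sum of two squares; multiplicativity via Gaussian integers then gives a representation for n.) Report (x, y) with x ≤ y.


Step 1: Factor n = 29341 = 13 · 37 · 61.
Step 2: Check the mod-4 condition on each prime factor: 13 ≡ 1 (mod 4), exponent 1; 37 ≡ 1 (mod 4), exponent 1; 61 ≡ 1 (mod 4), exponent 1.
All primes ≡ 3 (mod 4) appear to even exponent (or don't appear), so by the two-squares theorem n IS expressible as a sum of two squares.
Step 3: Build a representation. Here n = 13 · 37 · 61 is a product of primes ≡ 1 (mod 4). Each prime p ≡ 1 (mod 4) is itself a sum of two squares; find a² by testing p − a² for a perfect square:
  13: 13 − 1² = 12, 13 − 2² = 9 = 3² ⇒ 13 = 2² + 3².
  37: 37 − 1² = 36 = 6² ⇒ 37 = 1² + 6².
  61: 61 − 1² = 60, 61 − 2² = 57, 61 − 3² = 52, 61 − 4² = 45, 61 − 5² = 36 = 6² ⇒ 61 = 5² + 6².
  Combine using the Brahmagupta–Fibonacci identity (a² + b²)(c² + d²) = (ac − bd)² + (ad + bc)² = (ac + bd)² + (ad − bc)²:
  13 · 37 = 481: from (2² + 3²)(1² + 6²), take (2·1 − 3·6, 2·6 + 3·1) = (2 − 18, 12 + 3) = (-16, 15); dropping signs (only squares matter) gives (16, 15); check 16² + 15² = 256 + 225 = 481 ✓.
  481 · 61 = 29341: from (16² + 15²)(5² + 6²), take (16·5 − 15·6, 16·6 + 15·5) = (80 − 90, 96 + 75) = (-10, 171); dropping signs (only squares matter) gives (10, 171); check 10² + 171² = 100 + 29241 = 29341 ✓.
Step 4: Order so x ≤ y and verify: 10² + 171² = 100 + 29241 = 29341 = n. ✓

n = 29341 = 10² + 171² (one valid representation with x ≤ y).


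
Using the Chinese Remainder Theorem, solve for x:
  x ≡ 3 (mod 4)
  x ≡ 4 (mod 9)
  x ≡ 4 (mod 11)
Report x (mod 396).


Moduli 4, 9, 11 are pairwise coprime; by CRT there is a unique solution modulo M = 4 · 9 · 11 = 396.
Solve pairwise, accumulating the modulus:
  Start with x ≡ 3 (mod 4).
  Combine with x ≡ 4 (mod 9): since gcd(4, 9) = 1, we get a unique residue mod 36.
    Write x = 3 + 4·t and substitute into x ≡ 4 (mod 9): 4·t ≡ 4 − 3 = 1 (mod 9).
    The inverse of 4 mod 9 is 7 (since 4·7 = 28 = 3·9 + 1), so t ≡ 7·1 = 7 ≡ 7 (mod 9).
    Then x = 3 + 4·7 = 31, valid modulo lcm(4, 9) = 36: x ≡ 31 (mod 36).
  Combine with x ≡ 4 (mod 11): since gcd(36, 11) = 1, we get a unique residue mod 396.
    Write x = 31 + 36·t and substitute into x ≡ 4 (mod 11): 36·t ≡ 4 − 31 = -27 (mod 11).
    Reduce coefficients mod 11: 3·t ≡ 6 (mod 11).
    The inverse of 3 mod 11 is 4 (since 3·4 = 12 = 1·11 + 1), so t ≡ 4·6 = 24 ≡ 2 (mod 11).
    Then x = 31 + 36·2 = 103, valid modulo lcm(36, 11) = 396: x ≡ 103 (mod 396).
Verify: 103 mod 4 = 3 ✓, 103 mod 9 = 4 ✓, 103 mod 11 = 4 ✓.

x ≡ 103 (mod 396).


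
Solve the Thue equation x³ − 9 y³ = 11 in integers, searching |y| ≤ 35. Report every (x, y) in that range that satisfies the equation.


The equation is x³ - 9y³ = 11. For fixed y, x³ = 9·y³ + 11, so a solution requires the RHS to be a perfect cube.
Strategy: iterate y from -35 to 35, compute RHS = 9·y³ + 11, and check whether it is a (positive or negative) perfect cube.
Check small values of y:
  y = 0: RHS = 11 is not a perfect cube.
  y = 1: RHS = 20 is not a perfect cube.
  y = -1: RHS = 2 is not a perfect cube.
  y = 2: RHS = 83 is not a perfect cube.
  y = -2: RHS = -61 is not a perfect cube.
  y = 3: RHS = 254 is not a perfect cube.
  y = -3: RHS = -232 is not a perfect cube.
Continuing the search up to |y| = 35 finds no solutions either.
No (x, y) in the scanned range satisfies the equation.

No integer solutions with |y| ≤ 35.


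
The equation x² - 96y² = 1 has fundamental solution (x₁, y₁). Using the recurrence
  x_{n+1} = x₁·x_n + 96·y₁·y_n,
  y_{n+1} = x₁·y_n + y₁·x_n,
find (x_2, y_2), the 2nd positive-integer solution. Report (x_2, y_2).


Step 1: Find the fundamental solution (x₁, y₁) of x² - 96y² = 1.
  Expand √96 as a continued fraction. a₀ = ⌊√96⌋ = 9; iterate m_{k+1} = d_k·a_k − m_k, d_{k+1} = (96 − m_{k+1}²)/d_k, a_{k+1} = ⌊(a₀ + m_{k+1})/d_{k+1}⌋ (starting m₀ = 0, d₀ = 1), with convergents p_k = a_k·p_{k-1} + p_{k-2}, q_k = a_k·q_{k-1} + q_{k-2} (p₋₁ = 1, q₋₁ = 0):
  k = 0: a₀ = 9; p₀/q₀ = 9/1; p₀² − 96·q₀² = 81 − 96 = -15.
  k = 1: m = 9, d = 15, a = ⌊(9 + 9)/15⌋ = 1; p/q = (1·9 + 1)/(1·1 + 0) = 10/1; p² − 96·q² = 100 − 96 = 4.
  k = 2: m = 6, d = 4, a = ⌊(9 + 6)/4⌋ = 3; p/q = (3·10 + 9)/(3·1 + 1) = 39/4; p² − 96·q² = 1521 − 1536 = -15.
  k = 3: m = 6, d = 15, a = ⌊(9 + 6)/15⌋ = 1; p/q = (1·39 + 10)/(1·4 + 1) = 49/5; p² − 96·q² = 2401 − 2400 = 1.
  The first convergent with p² − 96·q² = 1 gives the fundamental solution (x₁, y₁) = (49, 5).
Step 2: Apply the recurrence (x_{n+1}, y_{n+1}) = (x₁x_n + 96y₁y_n, x₁y_n + y₁x_n) repeatedly.
  From (x_1, y_1) = (49, 5): x_2 = 49·49 + 96·5·5 = 4801; y_2 = 49·5 + 5·49 = 490.
Step 3: Verify x_2² - 96·y_2² = 23049601 - 23049600 = 1 (should be 1). ✓

(x_1, y_1) = (49, 5); (x_2, y_2) = (4801, 490).


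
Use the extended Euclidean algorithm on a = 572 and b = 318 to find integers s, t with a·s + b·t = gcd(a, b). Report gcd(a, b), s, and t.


Euclidean algorithm on (572, 318) — divide until remainder is 0:
  572 = 1 · 318 + 254
  318 = 1 · 254 + 64
  254 = 3 · 64 + 62
  64 = 1 · 62 + 2
  62 = 31 · 2 + 0
gcd(572, 318) = 2.
Track Bezout coefficients alongside the remainders: start with r₀ = 572 = a·1 + b·0 (s = 1, t = 0) and r₁ = 318 = a·0 + b·1 (s = 0, t = 1); each new remainder r_{k+1} = r_{k-1} − q_k·r_k inherits s_{k+1} = s_{k-1} − q_k·s_k, t_{k+1} = t_{k-1} − q_k·t_k, so r_k = a·s_k + b·t_k at every step:
  q = 1: r = 254, s = 1 − 1·0 = 1, t = 0 − 1·1 = -1  (check: 572·1 + 318·(-1) = 254)
  q = 1: r = 64, s = 0 − 1·1 = -1, t = 1 − 1·(-1) = 2  (check: 572·(-1) + 318·2 = 64)
  q = 3: r = 62, s = 1 − 3·(-1) = 4, t = -1 − 3·2 = -7  (check: 572·4 + 318·(-7) = 62)
  q = 1: r = 2, s = -1 − 1·4 = -5, t = 2 − 1·(-7) = 9  (check: 572·(-5) + 318·9 = 2)
The row with r = 2 (the gcd) gives the Bezout coefficients s = -5, t = 9.
Result: 572 · (-5) + 318 · (9) = 2.

gcd(572, 318) = 2; s = -5, t = 9 (check: 572·(-5) + 318·9 = 2).


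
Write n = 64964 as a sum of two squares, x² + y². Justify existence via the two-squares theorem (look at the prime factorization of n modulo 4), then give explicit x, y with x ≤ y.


Step 1: Factor n = 64964 = 2^2 · 109 · 149.
Step 2: Check the mod-4 condition on each prime factor: 2 = 2 (special); 109 ≡ 1 (mod 4), exponent 1; 149 ≡ 1 (mod 4), exponent 1.
All primes ≡ 3 (mod 4) appear to even exponent (or don't appear), so by the two-squares theorem n IS expressible as a sum of two squares.
Step 3: Build a representation. Group n = k² · m with k = 2 and m = 109 · 149 = 16241 (a product of primes ≡ 1 (mod 4)); a representation of m scales to one of n via (k·x)² + (k·y)² = k²(x² + y²). Each prime p ≡ 1 (mod 4) is itself a sum of two squares; find a² by testing p − a² for a perfect square:
  109: 109 − 1² = 108, 109 − 2² = 105, 109 − 3² = 100 = 10² ⇒ 109 = 3² + 10².
  149: 149 − 1² = 148, 149 − 2² = 145, 149 − 3² = 140, 149 − 4² = 133, 149 − 5² = 124, 149 − 6² = 113, 149 − 7² = 100 = 10² ⇒ 149 = 7² + 10².
  Combine using the Brahmagupta–Fibonacci identity (a² + b²)(c² + d²) = (ac − bd)² + (ad + bc)² = (ac + bd)² + (ad − bc)²:
  109 · 149 = 16241: from (3² + 10²)(7² + 10²), take (3·7 − 10·10, 3·10 + 10·7) = (21 − 100, 30 + 70) = (-79, 100); dropping signs (only squares matter) gives (79, 100); check 79² + 100² = 6241 + 10000 = 16241 ✓.
  Scale by k = 2: (2·79, 2·100) = (158, 200).
Step 4: Order so x ≤ y and verify: 158² + 200² = 24964 + 40000 = 64964 = n. ✓

n = 64964 = 158² + 200² (one valid representation with x ≤ y).


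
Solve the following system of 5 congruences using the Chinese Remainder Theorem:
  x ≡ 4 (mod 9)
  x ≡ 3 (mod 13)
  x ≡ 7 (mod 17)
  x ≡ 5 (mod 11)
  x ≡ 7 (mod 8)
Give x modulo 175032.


Product of moduli M = 9 · 13 · 17 · 11 · 8 = 175032.
Merge one congruence at a time:
  Start: x ≡ 4 (mod 9).
  Combine with x ≡ 3 (mod 13); new modulus lcm = 117.
    Write x = 4 + 9·t and substitute into x ≡ 3 (mod 13): 9·t ≡ 3 − 4 = -1 (mod 13).
    Reduce coefficients mod 13: 9·t ≡ 12 (mod 13).
    The inverse of 9 mod 13 is 3 (since 9·3 = 27 = 2·13 + 1), so t ≡ 3·12 = 36 ≡ 10 (mod 13).
    Then x = 4 + 9·10 = 94, valid modulo lcm(9, 13) = 117: x ≡ 94 (mod 117).
  Combine with x ≡ 7 (mod 17); new modulus lcm = 1989.
    Write x = 94 + 117·t and substitute into x ≡ 7 (mod 17): 117·t ≡ 7 − 94 = -87 (mod 17).
    Reduce coefficients mod 17: 15·t ≡ 15 (mod 17).
    The inverse of 15 mod 17 is 8 (since 15·8 = 120 = 7·17 + 1), so t ≡ 8·15 = 120 ≡ 1 (mod 17).
    Then x = 94 + 117·1 = 211, valid modulo lcm(117, 17) = 1989: x ≡ 211 (mod 1989).
  Combine with x ≡ 5 (mod 11); new modulus lcm = 21879.
    Write x = 211 + 1989·t and substitute into x ≡ 5 (mod 11): 1989·t ≡ 5 − 211 = -206 (mod 11).
    Reduce coefficients mod 11: 9·t ≡ 3 (mod 11).
    The inverse of 9 mod 11 is 5 (since 9·5 = 45 = 4·11 + 1), so t ≡ 5·3 = 15 ≡ 4 (mod 11).
    Then x = 211 + 1989·4 = 8167, valid modulo lcm(1989, 11) = 21879: x ≡ 8167 (mod 21879).
  Combine with x ≡ 7 (mod 8); new modulus lcm = 175032.
    Write x = 8167 + 21879·t and substitute into x ≡ 7 (mod 8): 21879·t ≡ 7 − 8167 = -8160 (mod 8).
    Reduce coefficients mod 8: 7·t ≡ 0 (mod 8).
    The inverse of 7 mod 8 is 7 (since 7·7 = 49 = 6·8 + 1), so t ≡ 7·0 = 0 ≡ 0 (mod 8).
    Then x = 8167 + 21879·0 = 8167, valid modulo lcm(21879, 8) = 175032: x ≡ 8167 (mod 175032).
Verify against each original: 8167 mod 9 = 4, 8167 mod 13 = 3, 8167 mod 17 = 7, 8167 mod 11 = 5, 8167 mod 8 = 7.

x ≡ 8167 (mod 175032).


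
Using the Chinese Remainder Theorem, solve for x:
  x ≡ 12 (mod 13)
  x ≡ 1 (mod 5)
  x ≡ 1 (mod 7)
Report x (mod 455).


Moduli 13, 5, 7 are pairwise coprime; by CRT there is a unique solution modulo M = 13 · 5 · 7 = 455.
Solve pairwise, accumulating the modulus:
  Start with x ≡ 12 (mod 13).
  Combine with x ≡ 1 (mod 5): since gcd(13, 5) = 1, we get a unique residue mod 65.
    Write x = 12 + 13·t and substitute into x ≡ 1 (mod 5): 13·t ≡ 1 − 12 = -11 (mod 5).
    Reduce coefficients mod 5: 3·t ≡ 4 (mod 5).
    The inverse of 3 mod 5 is 2 (since 3·2 = 6 = 1·5 + 1), so t ≡ 2·4 = 8 ≡ 3 (mod 5).
    Then x = 12 + 13·3 = 51, valid modulo lcm(13, 5) = 65: x ≡ 51 (mod 65).
  Combine with x ≡ 1 (mod 7): since gcd(65, 7) = 1, we get a unique residue mod 455.
    Write x = 51 + 65·t and substitute into x ≡ 1 (mod 7): 65·t ≡ 1 − 51 = -50 (mod 7).
    Reduce coefficients mod 7: 2·t ≡ 6 (mod 7).
    The inverse of 2 mod 7 is 4 (since 2·4 = 8 = 1·7 + 1), so t ≡ 4·6 = 24 ≡ 3 (mod 7).
    Then x = 51 + 65·3 = 246, valid modulo lcm(65, 7) = 455: x ≡ 246 (mod 455).
Verify: 246 mod 13 = 12 ✓, 246 mod 5 = 1 ✓, 246 mod 7 = 1 ✓.

x ≡ 246 (mod 455).


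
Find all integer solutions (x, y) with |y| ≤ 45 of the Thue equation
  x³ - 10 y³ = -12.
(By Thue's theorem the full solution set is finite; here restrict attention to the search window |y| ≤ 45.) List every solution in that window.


The equation is x³ - 10y³ = -12. For fixed y, x³ = 10·y³ − 12, so a solution requires the RHS to be a perfect cube.
Strategy: iterate y from -45 to 45, compute RHS = 10·y³ − 12, and check whether it is a (positive or negative) perfect cube.
Check small values of y:
  y = 0: RHS = -12 is not a perfect cube.
  y = 1: RHS = -2 is not a perfect cube.
  y = -1: RHS = -22 is not a perfect cube.
  y = 2: RHS = 68 is not a perfect cube.
  y = -2: RHS = -92 is not a perfect cube.
  y = 3: RHS = 258 is not a perfect cube.
  y = -3: RHS = -282 is not a perfect cube.
Continuing the search up to |y| = 45 finds no solutions either.
No (x, y) in the scanned range satisfies the equation.

No integer solutions with |y| ≤ 45.


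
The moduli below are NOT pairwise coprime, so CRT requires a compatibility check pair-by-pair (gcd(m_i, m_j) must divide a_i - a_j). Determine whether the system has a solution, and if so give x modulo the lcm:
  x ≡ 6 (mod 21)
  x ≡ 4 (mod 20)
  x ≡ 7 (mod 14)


Moduli 21, 20, 14 are not pairwise coprime, so CRT works modulo lcm(m_i) when all pairwise compatibility conditions hold.
Pairwise compatibility: gcd(m_i, m_j) must divide a_i - a_j for every pair.
Merge one congruence at a time:
  Start: x ≡ 6 (mod 21).
  Combine with x ≡ 4 (mod 20): gcd(21, 20) = 1; 4 - 6 = -2, which IS divisible by 1, so compatible.
    Write x = 6 + 21·t and substitute into x ≡ 4 (mod 20): 21·t ≡ 4 − 6 = -2 (mod 20).
    Reduce coefficients mod 20: 1·t ≡ 18 (mod 20).
    So t ≡ 18 (mod 20).
    Then x = 6 + 21·18 = 384, valid modulo lcm(21, 20) = 420: x ≡ 384 (mod 420).
  Combine with x ≡ 7 (mod 14): gcd(420, 14) = 14, and 7 - 384 = -377 is NOT divisible by 14.
    ⇒ system is inconsistent (no integer solution).

No solution (the system is inconsistent).


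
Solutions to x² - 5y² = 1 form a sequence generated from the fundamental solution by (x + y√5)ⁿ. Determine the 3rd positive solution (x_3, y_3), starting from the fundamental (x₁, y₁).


Step 1: Find the fundamental solution (x₁, y₁) of x² - 5y² = 1.
  Expand √5 as a continued fraction. a₀ = ⌊√5⌋ = 2; iterate m_{k+1} = d_k·a_k − m_k, d_{k+1} = (5 − m_{k+1}²)/d_k, a_{k+1} = ⌊(a₀ + m_{k+1})/d_{k+1}⌋ (starting m₀ = 0, d₀ = 1), with convergents p_k = a_k·p_{k-1} + p_{k-2}, q_k = a_k·q_{k-1} + q_{k-2} (p₋₁ = 1, q₋₁ = 0):
  k = 0: a₀ = 2; p₀/q₀ = 2/1; p₀² − 5·q₀² = 4 − 5 = -1.
  k = 1: m = 2, d = 1, a = ⌊(2 + 2)/1⌋ = 4; p/q = (4·2 + 1)/(4·1 + 0) = 9/4; p² − 5·q² = 81 − 80 = 1.
  The first convergent with p² − 5·q² = 1 gives the fundamental solution (x₁, y₁) = (9, 4).
Step 2: Apply the recurrence (x_{n+1}, y_{n+1}) = (x₁x_n + 5y₁y_n, x₁y_n + y₁x_n) repeatedly.
  From (x_1, y_1) = (9, 4): x_2 = 9·9 + 5·4·4 = 161; y_2 = 9·4 + 4·9 = 72.
  From (x_2, y_2) = (161, 72): x_3 = 9·161 + 5·4·72 = 2889; y_3 = 9·72 + 4·161 = 1292.
Step 3: Verify x_3² - 5·y_3² = 8346321 - 8346320 = 1 (should be 1). ✓

(x_1, y_1) = (9, 4); (x_3, y_3) = (2889, 1292).


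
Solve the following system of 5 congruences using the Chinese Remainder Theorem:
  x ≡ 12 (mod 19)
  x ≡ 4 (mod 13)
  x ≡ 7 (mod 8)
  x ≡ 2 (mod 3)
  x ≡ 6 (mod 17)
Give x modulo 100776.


Product of moduli M = 19 · 13 · 8 · 3 · 17 = 100776.
Merge one congruence at a time:
  Start: x ≡ 12 (mod 19).
  Combine with x ≡ 4 (mod 13); new modulus lcm = 247.
    Write x = 12 + 19·t and substitute into x ≡ 4 (mod 13): 19·t ≡ 4 − 12 = -8 (mod 13).
    Reduce coefficients mod 13: 6·t ≡ 5 (mod 13).
    The inverse of 6 mod 13 is 11 (since 6·11 = 66 = 5·13 + 1), so t ≡ 11·5 = 55 ≡ 3 (mod 13).
    Then x = 12 + 19·3 = 69, valid modulo lcm(19, 13) = 247: x ≡ 69 (mod 247).
  Combine with x ≡ 7 (mod 8); new modulus lcm = 1976.
    Write x = 69 + 247·t and substitute into x ≡ 7 (mod 8): 247·t ≡ 7 − 69 = -62 (mod 8).
    Reduce coefficients mod 8: 7·t ≡ 2 (mod 8).
    The inverse of 7 mod 8 is 7 (since 7·7 = 49 = 6·8 + 1), so t ≡ 7·2 = 14 ≡ 6 (mod 8).
    Then x = 69 + 247·6 = 1551, valid modulo lcm(247, 8) = 1976: x ≡ 1551 (mod 1976).
  Combine with x ≡ 2 (mod 3); new modulus lcm = 5928.
    Write x = 1551 + 1976·t and substitute into x ≡ 2 (mod 3): 1976·t ≡ 2 − 1551 = -1549 (mod 3).
    Reduce coefficients mod 3: 2·t ≡ 2 (mod 3).
    The inverse of 2 mod 3 is 2 (since 2·2 = 4 = 1·3 + 1), so t ≡ 2·2 = 4 ≡ 1 (mod 3).
    Then x = 1551 + 1976·1 = 3527, valid modulo lcm(1976, 3) = 5928: x ≡ 3527 (mod 5928).
  Combine with x ≡ 6 (mod 17); new modulus lcm = 100776.
    Write x = 3527 + 5928·t and substitute into x ≡ 6 (mod 17): 5928·t ≡ 6 − 3527 = -3521 (mod 17).
    Reduce coefficients mod 17: 12·t ≡ 15 (mod 17).
    The inverse of 12 mod 17 is 10 (since 12·10 = 120 = 7·17 + 1), so t ≡ 10·15 = 150 ≡ 14 (mod 17).
    Then x = 3527 + 5928·14 = 86519, valid modulo lcm(5928, 17) = 100776: x ≡ 86519 (mod 100776).
Verify against each original: 86519 mod 19 = 12, 86519 mod 13 = 4, 86519 mod 8 = 7, 86519 mod 3 = 2, 86519 mod 17 = 6.

x ≡ 86519 (mod 100776).


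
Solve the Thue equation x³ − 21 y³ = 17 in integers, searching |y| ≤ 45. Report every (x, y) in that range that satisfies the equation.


The equation is x³ - 21y³ = 17. For fixed y, x³ = 21·y³ + 17, so a solution requires the RHS to be a perfect cube.
Strategy: iterate y from -45 to 45, compute RHS = 21·y³ + 17, and check whether it is a (positive or negative) perfect cube.
Check small values of y:
  y = 0: RHS = 17 is not a perfect cube.
  y = 1: RHS = 38 is not a perfect cube.
  y = -1: RHS = -4 is not a perfect cube.
  y = 2: RHS = 185 is not a perfect cube.
  y = -2: RHS = -151 is not a perfect cube.
  y = 3: RHS = 584 is not a perfect cube.
  y = -3: RHS = -550 is not a perfect cube.
Continuing the search up to |y| = 45 finds no solutions either.
No (x, y) in the scanned range satisfies the equation.

No integer solutions with |y| ≤ 45.


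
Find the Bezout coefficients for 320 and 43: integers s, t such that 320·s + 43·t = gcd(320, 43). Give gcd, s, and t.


Euclidean algorithm on (320, 43) — divide until remainder is 0:
  320 = 7 · 43 + 19
  43 = 2 · 19 + 5
  19 = 3 · 5 + 4
  5 = 1 · 4 + 1
  4 = 4 · 1 + 0
gcd(320, 43) = 1.
Track Bezout coefficients alongside the remainders: start with r₀ = 320 = a·1 + b·0 (s = 1, t = 0) and r₁ = 43 = a·0 + b·1 (s = 0, t = 1); each new remainder r_{k+1} = r_{k-1} − q_k·r_k inherits s_{k+1} = s_{k-1} − q_k·s_k, t_{k+1} = t_{k-1} − q_k·t_k, so r_k = a·s_k + b·t_k at every step:
  q = 7: r = 19, s = 1 − 7·0 = 1, t = 0 − 7·1 = -7  (check: 320·1 + 43·(-7) = 19)
  q = 2: r = 5, s = 0 − 2·1 = -2, t = 1 − 2·(-7) = 15  (check: 320·(-2) + 43·15 = 5)
  q = 3: r = 4, s = 1 − 3·(-2) = 7, t = -7 − 3·15 = -52  (check: 320·7 + 43·(-52) = 4)
  q = 1: r = 1, s = -2 − 1·7 = -9, t = 15 − 1·(-52) = 67  (check: 320·(-9) + 43·67 = 1)
The row with r = 1 (the gcd) gives the Bezout coefficients s = -9, t = 67.
Result: 320 · (-9) + 43 · (67) = 1.

gcd(320, 43) = 1; s = -9, t = 67 (check: 320·(-9) + 43·67 = 1).


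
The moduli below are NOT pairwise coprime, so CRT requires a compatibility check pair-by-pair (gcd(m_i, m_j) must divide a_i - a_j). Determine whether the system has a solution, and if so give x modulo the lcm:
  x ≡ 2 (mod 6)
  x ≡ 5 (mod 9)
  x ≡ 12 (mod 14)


Moduli 6, 9, 14 are not pairwise coprime, so CRT works modulo lcm(m_i) when all pairwise compatibility conditions hold.
Pairwise compatibility: gcd(m_i, m_j) must divide a_i - a_j for every pair.
Merge one congruence at a time:
  Start: x ≡ 2 (mod 6).
  Combine with x ≡ 5 (mod 9): gcd(6, 9) = 3; 5 - 2 = 3, which IS divisible by 3, so compatible.
    Write x = 2 + 6·t and substitute into x ≡ 5 (mod 9): 6·t ≡ 5 − 2 = 3 (mod 9).
    Divide the congruence (and modulus) by g = 3: 2·t ≡ 1 (mod 3).
    The inverse of 2 mod 3 is 2 (since 2·2 = 4 = 1·3 + 1), so t ≡ 2·1 = 2 ≡ 2 (mod 3).
    Then x = 2 + 6·2 = 14, valid modulo lcm(6, 9) = 18: x ≡ 14 (mod 18).
  Combine with x ≡ 12 (mod 14): gcd(18, 14) = 2; 12 - 14 = -2, which IS divisible by 2, so compatible.
    Write x = 14 + 18·t and substitute into x ≡ 12 (mod 14): 18·t ≡ 12 − 14 = -2 (mod 14).
    Divide the congruence (and modulus) by g = 2: 9·t ≡ -1 (mod 7).
    Reduce coefficients mod 7: 2·t ≡ 6 (mod 7).
    The inverse of 2 mod 7 is 4 (since 2·4 = 8 = 1·7 + 1), so t ≡ 4·6 = 24 ≡ 3 (mod 7).
    Then x = 14 + 18·3 = 68, valid modulo lcm(18, 14) = 126: x ≡ 68 (mod 126).
Verify: 68 mod 6 = 2, 68 mod 9 = 5, 68 mod 14 = 12.

x ≡ 68 (mod 126).


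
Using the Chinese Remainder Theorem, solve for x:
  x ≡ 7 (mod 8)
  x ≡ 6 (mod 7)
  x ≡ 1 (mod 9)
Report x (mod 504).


Moduli 8, 7, 9 are pairwise coprime; by CRT there is a unique solution modulo M = 8 · 7 · 9 = 504.
Solve pairwise, accumulating the modulus:
  Start with x ≡ 7 (mod 8).
  Combine with x ≡ 6 (mod 7): since gcd(8, 7) = 1, we get a unique residue mod 56.
    Write x = 7 + 8·t and substitute into x ≡ 6 (mod 7): 8·t ≡ 6 − 7 = -1 (mod 7).
    Reduce coefficients mod 7: 1·t ≡ 6 (mod 7).
    So t ≡ 6 (mod 7).
    Then x = 7 + 8·6 = 55, valid modulo lcm(8, 7) = 56: x ≡ 55 (mod 56).
  Combine with x ≡ 1 (mod 9): since gcd(56, 9) = 1, we get a unique residue mod 504.
    Write x = 55 + 56·t and substitute into x ≡ 1 (mod 9): 56·t ≡ 1 − 55 = -54 (mod 9).
    Reduce coefficients mod 9: 2·t ≡ 0 (mod 9).
    The inverse of 2 mod 9 is 5 (since 2·5 = 10 = 1·9 + 1), so t ≡ 5·0 = 0 ≡ 0 (mod 9).
    Then x = 55 + 56·0 = 55, valid modulo lcm(56, 9) = 504: x ≡ 55 (mod 504).
Verify: 55 mod 8 = 7 ✓, 55 mod 7 = 6 ✓, 55 mod 9 = 1 ✓.

x ≡ 55 (mod 504).


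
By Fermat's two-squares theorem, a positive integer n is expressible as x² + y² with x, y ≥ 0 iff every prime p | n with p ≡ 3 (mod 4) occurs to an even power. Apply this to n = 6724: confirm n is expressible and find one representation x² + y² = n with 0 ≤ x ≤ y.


Step 1: Factor n = 6724 = 2^2 · 41^2.
Step 2: Check the mod-4 condition on each prime factor: 2 = 2 (special); 41 ≡ 1 (mod 4), exponent 2.
All primes ≡ 3 (mod 4) appear to even exponent (or don't appear), so by the two-squares theorem n IS expressible as a sum of two squares.
Step 3: Build a representation. Group n = k² · m with k = 2 and m = 41 · 41 = 1681 (a product of primes ≡ 1 (mod 4)); a representation of m scales to one of n via (k·x)² + (k·y)² = k²(x² + y²). Each prime p ≡ 1 (mod 4) is itself a sum of two squares; find a² by testing p − a² for a perfect square:
  41: 41 − 1² = 40, 41 − 2² = 37, 41 − 3² = 32, 41 − 4² = 25 = 5² ⇒ 41 = 4² + 5².
  Combine using the Brahmagupta–Fibonacci identity (a² + b²)(c² + d²) = (ac − bd)² + (ad + bc)² = (ac + bd)² + (ad − bc)²:
  41 · 41 = 1681: from (4² + 5²)(4² + 5²), take (4·4 − 5·5, 4·5 + 5·4) = (16 − 25, 20 + 20) = (-9, 40); dropping signs (only squares matter) gives (9, 40); check 9² + 40² = 81 + 1600 = 1681 ✓.
  Scale by k = 2: (2·9, 2·40) = (18, 80).
Step 4: Order so x ≤ y and verify: 18² + 80² = 324 + 6400 = 6724 = n. ✓

n = 6724 = 18² + 80² (one valid representation with x ≤ y).


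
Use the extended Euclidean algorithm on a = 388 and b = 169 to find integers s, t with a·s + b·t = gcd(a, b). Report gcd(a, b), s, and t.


Euclidean algorithm on (388, 169) — divide until remainder is 0:
  388 = 2 · 169 + 50
  169 = 3 · 50 + 19
  50 = 2 · 19 + 12
  19 = 1 · 12 + 7
  12 = 1 · 7 + 5
  7 = 1 · 5 + 2
  5 = 2 · 2 + 1
  2 = 2 · 1 + 0
gcd(388, 169) = 1.
Track Bezout coefficients alongside the remainders: start with r₀ = 388 = a·1 + b·0 (s = 1, t = 0) and r₁ = 169 = a·0 + b·1 (s = 0, t = 1); each new remainder r_{k+1} = r_{k-1} − q_k·r_k inherits s_{k+1} = s_{k-1} − q_k·s_k, t_{k+1} = t_{k-1} − q_k·t_k, so r_k = a·s_k + b·t_k at every step:
  q = 2: r = 50, s = 1 − 2·0 = 1, t = 0 − 2·1 = -2  (check: 388·1 + 169·(-2) = 50)
  q = 3: r = 19, s = 0 − 3·1 = -3, t = 1 − 3·(-2) = 7  (check: 388·(-3) + 169·7 = 19)
  q = 2: r = 12, s = 1 − 2·(-3) = 7, t = -2 − 2·7 = -16  (check: 388·7 + 169·(-16) = 12)
  q = 1: r = 7, s = -3 − 1·7 = -10, t = 7 − 1·(-16) = 23  (check: 388·(-10) + 169·23 = 7)
  q = 1: r = 5, s = 7 − 1·(-10) = 17, t = -16 − 1·23 = -39  (check: 388·17 + 169·(-39) = 5)
  q = 1: r = 2, s = -10 − 1·17 = -27, t = 23 − 1·(-39) = 62  (check: 388·(-27) + 169·62 = 2)
  q = 2: r = 1, s = 17 − 2·(-27) = 71, t = -39 − 2·62 = -163  (check: 388·71 + 169·(-163) = 1)
The row with r = 1 (the gcd) gives the Bezout coefficients s = 71, t = -163.
Result: 388 · (71) + 169 · (-163) = 1.

gcd(388, 169) = 1; s = 71, t = -163 (check: 388·71 + 169·(-163) = 1).
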